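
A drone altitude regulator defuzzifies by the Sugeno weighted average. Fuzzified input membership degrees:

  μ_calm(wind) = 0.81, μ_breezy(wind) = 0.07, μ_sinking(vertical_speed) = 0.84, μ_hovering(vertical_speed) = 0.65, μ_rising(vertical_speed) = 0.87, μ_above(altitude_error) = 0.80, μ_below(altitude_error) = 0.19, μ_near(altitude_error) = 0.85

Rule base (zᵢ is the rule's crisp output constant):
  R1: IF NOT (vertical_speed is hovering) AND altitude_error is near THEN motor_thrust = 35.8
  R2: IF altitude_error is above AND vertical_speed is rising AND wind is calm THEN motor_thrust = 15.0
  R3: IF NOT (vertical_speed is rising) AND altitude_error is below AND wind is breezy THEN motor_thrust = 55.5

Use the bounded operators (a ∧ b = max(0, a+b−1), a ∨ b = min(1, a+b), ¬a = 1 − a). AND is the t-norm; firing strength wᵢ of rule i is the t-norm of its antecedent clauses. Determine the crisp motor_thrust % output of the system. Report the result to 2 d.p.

21.12

R1 (z=35.8): ¬hovering=1−0.65=0.35, near=0.85; AND[max(0, a+b−1)] → w = 0.20
R2 (z=15.0): above=0.80, rising=0.87, calm=0.81; AND[max(0, a+b−1)] → w = 0.48
R3 (z=55.5): ¬rising=1−0.87=0.13, below=0.19, breezy=0.07; AND[max(0, a+b−1)] → w = 0.00
Weighted average = (0.20·35.8 + 0.48·15.0 + 0.00·55.5) / (0.20 + 0.48 + 0.00)
  = 14.3600 / 0.6800 = 21.12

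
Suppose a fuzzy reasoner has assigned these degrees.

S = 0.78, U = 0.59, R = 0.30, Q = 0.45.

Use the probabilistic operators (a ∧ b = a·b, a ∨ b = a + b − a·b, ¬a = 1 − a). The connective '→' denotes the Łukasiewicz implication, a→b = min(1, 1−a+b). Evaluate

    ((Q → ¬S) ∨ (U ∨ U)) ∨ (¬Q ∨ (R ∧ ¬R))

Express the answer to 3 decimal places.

¬S = 1 − 0.7800 = 0.2200
Q → ¬S  [Łukasiewicz: min(1, 1−a+b)] with a=0.4500, b=0.2200 → 0.7700
U ∨ U = a + b − a·b on (0.5900, 0.5900) = 0.8319
(Q → ¬S) ∨ (U ∨ U) = a + b − a·b on (0.7700, 0.8319) = 0.9613
¬Q = 1 − 0.4500 = 0.5500
¬R = 1 − 0.3000 = 0.7000
R ∧ ¬R = a·b on (0.3000, 0.7000) = 0.2100
¬Q ∨ (R ∧ ¬R) = a + b − a·b on (0.5500, 0.2100) = 0.6445
((Q → ¬S) ∨ (U ∨ U)) ∨ (¬Q ∨ (R ∧ ¬R)) = a + b − a·b on (0.9613, 0.6445) = 0.9863

0.986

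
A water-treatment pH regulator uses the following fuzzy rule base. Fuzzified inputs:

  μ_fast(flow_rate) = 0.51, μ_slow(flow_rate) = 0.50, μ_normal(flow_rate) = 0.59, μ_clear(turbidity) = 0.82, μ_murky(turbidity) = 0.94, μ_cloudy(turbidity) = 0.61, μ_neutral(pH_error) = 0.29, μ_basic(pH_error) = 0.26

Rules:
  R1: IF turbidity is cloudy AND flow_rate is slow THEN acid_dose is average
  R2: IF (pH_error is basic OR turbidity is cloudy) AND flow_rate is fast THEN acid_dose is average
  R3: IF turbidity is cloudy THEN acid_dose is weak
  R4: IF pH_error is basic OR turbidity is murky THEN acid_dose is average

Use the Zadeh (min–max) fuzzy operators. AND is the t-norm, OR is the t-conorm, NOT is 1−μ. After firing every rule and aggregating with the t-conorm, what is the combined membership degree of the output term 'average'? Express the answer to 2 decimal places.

R1: cloudy=0.61, slow=0.50; AND[min(a, b)] → w = 0.50
R2: (basic=0.26 OR cloudy=0.61) = 0.61; AND[min(a, b)] with fast=0.51 → w = 0.51
R3: cloudy=0.61 → w = 0.61
R4: basic=0.26, murky=0.94; OR[max(a, b)] → w = 0.94
Rules with consequent 'average': {R1, R2, R4} → strengths 0.50, 0.51, 0.94
Aggregate via t-conorm [max(a, b)]: 0.94

0.94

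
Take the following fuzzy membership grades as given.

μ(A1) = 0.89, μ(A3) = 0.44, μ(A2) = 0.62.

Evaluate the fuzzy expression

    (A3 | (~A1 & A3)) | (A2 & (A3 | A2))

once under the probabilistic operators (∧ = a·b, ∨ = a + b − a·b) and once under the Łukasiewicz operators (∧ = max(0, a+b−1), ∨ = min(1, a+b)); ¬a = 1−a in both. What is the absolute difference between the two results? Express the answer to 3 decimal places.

0.273

Under probabilistic:
  ~A1 = 1 − 0.8900 = 0.1100
  ~A1 & A3 = a·b on (0.1100, 0.4400) = 0.0484
  A3 | (~A1 & A3) = a + b − a·b on (0.4400, 0.0484) = 0.4671
  A3 | A2 = a + b − a·b on (0.4400, 0.6200) = 0.7872
  A2 & (A3 | A2) = a·b on (0.6200, 0.7872) = 0.4881
  (A3 | (~A1 & A3)) | (A2 & (A3 | A2)) = a + b − a·b on (0.4671, 0.4881) = 0.7272
  → value = 0.7272
Under Łukasiewicz:
  ~A1 = 1 − 0.89 = 0.11
  ~A1 & A3 = max(0, a+b−1) on (0.11, 0.44) = 0.00
  A3 | (~A1 & A3) = min(1, a+b) on (0.44, 0.00) = 0.44
  A3 | A2 = min(1, a+b) on (0.44, 0.62) = 1.00
  A2 & (A3 | A2) = max(0, a+b−1) on (0.62, 1.00) = 0.62
  (A3 | (~A1 & A3)) | (A2 & (A3 | A2)) = min(1, a+b) on (0.44, 0.62) = 1.00
  → value = 1.0000
|0.7272 − 1.0000| = 0.273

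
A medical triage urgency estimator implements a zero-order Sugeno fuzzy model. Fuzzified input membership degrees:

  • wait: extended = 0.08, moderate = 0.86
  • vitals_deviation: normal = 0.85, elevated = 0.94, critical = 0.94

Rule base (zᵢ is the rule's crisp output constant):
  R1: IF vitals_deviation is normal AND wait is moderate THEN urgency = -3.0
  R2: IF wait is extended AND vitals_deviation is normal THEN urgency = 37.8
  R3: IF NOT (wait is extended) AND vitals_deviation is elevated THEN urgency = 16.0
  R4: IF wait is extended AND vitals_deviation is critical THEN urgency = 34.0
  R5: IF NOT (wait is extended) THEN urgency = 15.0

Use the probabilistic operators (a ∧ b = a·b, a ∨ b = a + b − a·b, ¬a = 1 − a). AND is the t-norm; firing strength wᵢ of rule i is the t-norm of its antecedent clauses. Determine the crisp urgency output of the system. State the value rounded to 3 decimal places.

11.497

R1 (z=-3.0): normal=0.85, moderate=0.86; AND[a·b] → w = 0.7310
R2 (z=37.8): extended=0.08, normal=0.85; AND[a·b] → w = 0.0680
R3 (z=16.0): ¬extended=1−0.08=0.92, elevated=0.94; AND[a·b] → w = 0.8648
R4 (z=34.0): extended=0.08, critical=0.94; AND[a·b] → w = 0.0752
R5 (z=15.0): ¬extended=1−0.08=0.92 → w = 0.9200
Weighted average = (0.7310·-3.0 + 0.0680·37.8 + 0.8648·16.0 + 0.0752·34.0 + 0.9200·15.0) / (0.7310 + 0.0680 + 0.8648 + 0.0752 + 0.9200)
  = 30.5710 / 2.6590 = 11.497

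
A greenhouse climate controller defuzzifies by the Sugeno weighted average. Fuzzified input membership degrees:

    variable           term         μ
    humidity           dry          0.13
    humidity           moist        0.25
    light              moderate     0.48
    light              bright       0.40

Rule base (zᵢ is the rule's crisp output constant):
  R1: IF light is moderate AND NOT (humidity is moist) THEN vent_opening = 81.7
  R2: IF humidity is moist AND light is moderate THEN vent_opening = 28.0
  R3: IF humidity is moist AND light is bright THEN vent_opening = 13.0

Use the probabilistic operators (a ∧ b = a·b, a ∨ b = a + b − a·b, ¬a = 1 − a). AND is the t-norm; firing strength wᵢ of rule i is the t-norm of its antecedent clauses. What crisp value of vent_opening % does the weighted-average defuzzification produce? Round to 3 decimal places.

R1 (z=81.7): moderate=0.48, ¬moist=1−0.25=0.75; AND[a·b] → w = 0.3600
R2 (z=28.0): moist=0.25, moderate=0.48; AND[a·b] → w = 0.1200
R3 (z=13.0): moist=0.25, bright=0.40; AND[a·b] → w = 0.1000
Weighted average = (0.3600·81.7 + 0.1200·28.0 + 0.1000·13.0) / (0.3600 + 0.1200 + 0.1000)
  = 34.0720 / 0.5800 = 58.745

58.745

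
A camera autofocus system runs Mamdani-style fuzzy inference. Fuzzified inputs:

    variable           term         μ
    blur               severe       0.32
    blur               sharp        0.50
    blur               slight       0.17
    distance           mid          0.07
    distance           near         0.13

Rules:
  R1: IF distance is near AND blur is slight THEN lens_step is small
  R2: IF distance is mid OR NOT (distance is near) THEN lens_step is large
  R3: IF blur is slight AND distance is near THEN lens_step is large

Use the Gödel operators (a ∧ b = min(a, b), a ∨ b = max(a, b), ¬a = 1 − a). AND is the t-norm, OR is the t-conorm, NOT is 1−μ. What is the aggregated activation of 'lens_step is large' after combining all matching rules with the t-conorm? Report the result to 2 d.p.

R1: near=0.13, slight=0.17; AND[min(a, b)] → w = 0.13
R2: mid=0.07, ¬near=1−0.13=0.87; OR[max(a, b)] → w = 0.87
R3: slight=0.17, near=0.13; AND[min(a, b)] → w = 0.13
Rules with consequent 'large': {R2, R3} → strengths 0.87, 0.13
Aggregate via t-conorm [max(a, b)]: 0.87

0.87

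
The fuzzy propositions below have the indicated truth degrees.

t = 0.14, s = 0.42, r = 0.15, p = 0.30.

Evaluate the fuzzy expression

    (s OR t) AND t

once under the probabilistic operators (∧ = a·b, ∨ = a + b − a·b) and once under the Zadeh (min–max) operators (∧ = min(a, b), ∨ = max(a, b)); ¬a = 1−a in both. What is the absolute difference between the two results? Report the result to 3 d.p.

0.070

Under probabilistic:
  s OR t = a + b − a·b on (0.4200, 0.1400) = 0.5012
  (s OR t) AND t = a·b on (0.5012, 0.1400) = 0.0702
  → value = 0.0702
Under Zadeh (min–max):
  s OR t = max(a, b) on (0.42, 0.14) = 0.42
  (s OR t) AND t = min(a, b) on (0.42, 0.14) = 0.14
  → value = 0.1400
|0.0702 − 0.1400| = 0.070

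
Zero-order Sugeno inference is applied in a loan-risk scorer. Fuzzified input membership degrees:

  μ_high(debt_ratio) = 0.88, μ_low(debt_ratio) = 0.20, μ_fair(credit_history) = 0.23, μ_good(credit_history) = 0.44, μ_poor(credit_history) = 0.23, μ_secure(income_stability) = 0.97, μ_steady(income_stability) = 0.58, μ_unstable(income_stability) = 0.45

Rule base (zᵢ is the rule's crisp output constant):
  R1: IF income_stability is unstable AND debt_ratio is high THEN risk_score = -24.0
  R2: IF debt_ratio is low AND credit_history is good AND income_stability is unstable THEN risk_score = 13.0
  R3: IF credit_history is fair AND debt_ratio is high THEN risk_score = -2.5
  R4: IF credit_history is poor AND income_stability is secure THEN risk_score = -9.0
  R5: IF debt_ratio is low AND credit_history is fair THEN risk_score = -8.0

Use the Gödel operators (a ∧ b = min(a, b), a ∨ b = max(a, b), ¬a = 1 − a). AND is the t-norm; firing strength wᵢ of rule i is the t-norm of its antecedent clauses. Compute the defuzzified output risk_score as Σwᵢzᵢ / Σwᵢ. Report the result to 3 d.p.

-9.500

R1 (z=-24.0): unstable=0.45, high=0.88; AND[min(a, b)] → w = 0.45
R2 (z=13.0): low=0.20, good=0.44, unstable=0.45; AND[min(a, b)] → w = 0.20
R3 (z=-2.5): fair=0.23, high=0.88; AND[min(a, b)] → w = 0.23
R4 (z=-9.0): poor=0.23, secure=0.97; AND[min(a, b)] → w = 0.23
R5 (z=-8.0): low=0.20, fair=0.23; AND[min(a, b)] → w = 0.20
Weighted average = (0.45·-24.0 + 0.20·13.0 + 0.23·-2.5 + 0.23·-9.0 + 0.20·-8.0) / (0.45 + 0.20 + 0.23 + 0.23 + 0.20)
  = -12.4450 / 1.3100 = -9.500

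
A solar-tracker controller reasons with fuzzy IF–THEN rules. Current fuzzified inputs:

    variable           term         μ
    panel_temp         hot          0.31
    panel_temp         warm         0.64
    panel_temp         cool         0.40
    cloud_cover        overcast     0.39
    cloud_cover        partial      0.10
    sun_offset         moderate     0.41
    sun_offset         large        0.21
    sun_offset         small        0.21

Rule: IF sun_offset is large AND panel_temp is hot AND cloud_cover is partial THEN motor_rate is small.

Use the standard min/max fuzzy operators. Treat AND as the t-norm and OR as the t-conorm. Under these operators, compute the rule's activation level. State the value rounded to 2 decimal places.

0.10

firing strength: large=0.21, hot=0.31, partial=0.10; AND[min(a, b)] → w = 0.10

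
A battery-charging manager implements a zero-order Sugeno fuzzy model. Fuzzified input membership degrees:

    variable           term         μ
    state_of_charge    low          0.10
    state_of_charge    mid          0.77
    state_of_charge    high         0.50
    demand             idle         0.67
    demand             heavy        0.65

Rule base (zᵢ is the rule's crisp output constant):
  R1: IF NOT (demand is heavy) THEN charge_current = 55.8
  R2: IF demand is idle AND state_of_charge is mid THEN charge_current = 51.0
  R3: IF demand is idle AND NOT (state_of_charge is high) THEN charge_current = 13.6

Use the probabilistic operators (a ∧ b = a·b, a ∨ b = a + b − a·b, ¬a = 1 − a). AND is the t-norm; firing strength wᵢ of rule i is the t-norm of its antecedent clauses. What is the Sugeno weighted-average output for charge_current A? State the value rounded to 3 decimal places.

41.966

R1 (z=55.8): ¬heavy=1−0.65=0.35 → w = 0.3500
R2 (z=51.0): idle=0.67, mid=0.77; AND[a·b] → w = 0.5159
R3 (z=13.6): idle=0.67, ¬high=1−0.50=0.50; AND[a·b] → w = 0.3350
Weighted average = (0.3500·55.8 + 0.5159·51.0 + 0.3350·13.6) / (0.3500 + 0.5159 + 0.3350)
  = 50.3969 / 1.2009 = 41.966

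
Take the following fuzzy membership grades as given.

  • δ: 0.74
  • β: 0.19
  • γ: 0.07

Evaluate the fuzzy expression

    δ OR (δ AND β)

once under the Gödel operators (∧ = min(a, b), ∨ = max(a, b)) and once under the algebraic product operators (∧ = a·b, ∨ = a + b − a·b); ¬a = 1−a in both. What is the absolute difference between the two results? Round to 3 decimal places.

0.037

Under Gödel:
  δ AND β = min(a, b) on (0.74, 0.19) = 0.19
  δ OR (δ AND β) = max(a, b) on (0.74, 0.19) = 0.74
  → value = 0.7400
Under algebraic product:
  δ AND β = a·b on (0.7400, 0.1900) = 0.1406
  δ OR (δ AND β) = a + b − a·b on (0.7400, 0.1406) = 0.7766
  → value = 0.7766
|0.7400 − 0.7766| = 0.037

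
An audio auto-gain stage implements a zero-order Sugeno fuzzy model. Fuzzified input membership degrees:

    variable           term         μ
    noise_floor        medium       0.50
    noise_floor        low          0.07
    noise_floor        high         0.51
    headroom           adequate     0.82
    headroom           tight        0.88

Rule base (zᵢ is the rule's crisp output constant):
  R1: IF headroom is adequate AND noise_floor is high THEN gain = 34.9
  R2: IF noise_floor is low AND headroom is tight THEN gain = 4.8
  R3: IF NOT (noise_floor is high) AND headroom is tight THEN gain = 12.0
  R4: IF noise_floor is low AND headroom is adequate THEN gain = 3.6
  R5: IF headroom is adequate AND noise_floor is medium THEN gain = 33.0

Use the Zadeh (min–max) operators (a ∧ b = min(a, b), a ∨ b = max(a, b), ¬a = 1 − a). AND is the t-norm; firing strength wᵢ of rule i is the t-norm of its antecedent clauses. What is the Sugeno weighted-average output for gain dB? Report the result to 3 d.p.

24.858

R1 (z=34.9): adequate=0.82, high=0.51; AND[min(a, b)] → w = 0.51
R2 (z=4.8): low=0.07, tight=0.88; AND[min(a, b)] → w = 0.07
R3 (z=12.0): ¬high=1−0.51=0.49, tight=0.88; AND[min(a, b)] → w = 0.49
R4 (z=3.6): low=0.07, adequate=0.82; AND[min(a, b)] → w = 0.07
R5 (z=33.0): adequate=0.82, medium=0.50; AND[min(a, b)] → w = 0.50
Weighted average = (0.51·34.9 + 0.07·4.8 + 0.49·12.0 + 0.07·3.6 + 0.50·33.0) / (0.51 + 0.07 + 0.49 + 0.07 + 0.50)
  = 40.7670 / 1.6400 = 24.858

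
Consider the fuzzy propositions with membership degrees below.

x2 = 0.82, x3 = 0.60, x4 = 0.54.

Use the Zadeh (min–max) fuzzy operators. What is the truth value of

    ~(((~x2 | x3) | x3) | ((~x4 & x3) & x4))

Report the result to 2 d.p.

0.40

~x2 = 1 − 0.82 = 0.18
~x2 | x3 = max(a, b) on (0.18, 0.60) = 0.60
(~x2 | x3) | x3 = max(a, b) on (0.60, 0.60) = 0.60
~x4 = 1 − 0.54 = 0.46
~x4 & x3 = min(a, b) on (0.46, 0.60) = 0.46
(~x4 & x3) & x4 = min(a, b) on (0.46, 0.54) = 0.46
((~x2 | x3) | x3) | ((~x4 & x3) & x4) = max(a, b) on (0.60, 0.46) = 0.60
~(((~x2 | x3) | x3) | ((~x4 & x3) & x4)) = 1 − 0.60 = 0.40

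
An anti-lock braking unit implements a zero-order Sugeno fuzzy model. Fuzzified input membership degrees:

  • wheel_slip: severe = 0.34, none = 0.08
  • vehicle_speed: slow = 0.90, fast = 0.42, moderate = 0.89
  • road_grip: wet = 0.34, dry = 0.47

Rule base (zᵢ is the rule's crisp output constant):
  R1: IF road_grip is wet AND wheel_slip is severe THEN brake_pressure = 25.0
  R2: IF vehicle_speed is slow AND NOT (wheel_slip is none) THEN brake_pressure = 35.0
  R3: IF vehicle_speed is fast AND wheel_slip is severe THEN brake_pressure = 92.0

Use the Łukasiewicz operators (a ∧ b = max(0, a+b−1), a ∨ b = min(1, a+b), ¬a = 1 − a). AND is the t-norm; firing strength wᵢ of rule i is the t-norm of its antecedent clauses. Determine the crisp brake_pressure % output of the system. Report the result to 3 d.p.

R1 (z=25.0): wet=0.34, severe=0.34; AND[max(0, a+b−1)] → w = 0.00
R2 (z=35.0): slow=0.90, ¬none=1−0.08=0.92; AND[max(0, a+b−1)] → w = 0.82
R3 (z=92.0): fast=0.42, severe=0.34; AND[max(0, a+b−1)] → w = 0.00
Weighted average = (0.00·25.0 + 0.82·35.0 + 0.00·92.0) / (0.00 + 0.82 + 0.00)
  = 28.7000 / 0.8200 = 35.000

35.000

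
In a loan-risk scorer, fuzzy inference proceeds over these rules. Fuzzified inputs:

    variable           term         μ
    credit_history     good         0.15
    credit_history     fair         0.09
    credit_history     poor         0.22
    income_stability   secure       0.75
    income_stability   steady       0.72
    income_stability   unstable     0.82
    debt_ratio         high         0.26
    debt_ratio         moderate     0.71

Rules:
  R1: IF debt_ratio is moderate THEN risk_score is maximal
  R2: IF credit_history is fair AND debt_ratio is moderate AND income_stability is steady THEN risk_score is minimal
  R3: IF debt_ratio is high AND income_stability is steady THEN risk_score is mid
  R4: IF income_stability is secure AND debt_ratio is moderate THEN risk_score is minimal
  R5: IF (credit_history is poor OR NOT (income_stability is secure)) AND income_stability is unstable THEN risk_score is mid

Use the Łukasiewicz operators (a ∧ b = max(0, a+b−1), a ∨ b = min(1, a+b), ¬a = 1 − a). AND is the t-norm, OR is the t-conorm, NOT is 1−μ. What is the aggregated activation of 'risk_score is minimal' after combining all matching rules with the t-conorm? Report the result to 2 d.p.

0.46

R1: moderate=0.71 → w = 0.71
R2: fair=0.09, moderate=0.71, steady=0.72; AND[max(0, a+b−1)] → w = 0.00
R3: high=0.26, steady=0.72; AND[max(0, a+b−1)] → w = 0.00
R4: secure=0.75, moderate=0.71; AND[max(0, a+b−1)] → w = 0.46
R5: (poor=0.22 OR ¬secure=1−0.75=0.25) = 0.47; AND[max(0, a+b−1)] with unstable=0.82 → w = 0.29
Rules with consequent 'minimal': {R2, R4} → strengths 0.00, 0.46
Aggregate via t-conorm [min(1, a+b)]: 0.46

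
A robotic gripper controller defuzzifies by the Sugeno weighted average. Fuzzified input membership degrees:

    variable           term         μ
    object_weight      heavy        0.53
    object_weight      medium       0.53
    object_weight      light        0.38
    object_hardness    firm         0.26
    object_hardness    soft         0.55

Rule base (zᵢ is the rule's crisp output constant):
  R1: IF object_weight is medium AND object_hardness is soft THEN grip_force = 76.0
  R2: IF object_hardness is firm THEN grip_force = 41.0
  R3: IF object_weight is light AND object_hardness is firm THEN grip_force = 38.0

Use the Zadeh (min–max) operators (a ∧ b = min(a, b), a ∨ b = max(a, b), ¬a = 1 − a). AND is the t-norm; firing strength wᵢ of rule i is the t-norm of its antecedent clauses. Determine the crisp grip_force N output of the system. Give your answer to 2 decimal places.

R1 (z=76.0): medium=0.53, soft=0.55; AND[min(a, b)] → w = 0.53
R2 (z=41.0): firm=0.26 → w = 0.26
R3 (z=38.0): light=0.38, firm=0.26; AND[min(a, b)] → w = 0.26
Weighted average = (0.53·76.0 + 0.26·41.0 + 0.26·38.0) / (0.53 + 0.26 + 0.26)
  = 60.8200 / 1.0500 = 57.92

57.92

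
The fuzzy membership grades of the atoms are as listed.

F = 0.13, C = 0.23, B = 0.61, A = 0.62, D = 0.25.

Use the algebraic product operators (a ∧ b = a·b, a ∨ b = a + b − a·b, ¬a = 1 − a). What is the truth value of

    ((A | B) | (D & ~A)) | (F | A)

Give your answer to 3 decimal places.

0.956

A | B = a + b − a·b on (0.6200, 0.6100) = 0.8518
~A = 1 − 0.6200 = 0.3800
D & ~A = a·b on (0.2500, 0.3800) = 0.0950
(A | B) | (D & ~A) = a + b − a·b on (0.8518, 0.0950) = 0.8659
F | A = a + b − a·b on (0.1300, 0.6200) = 0.6694
((A | B) | (D & ~A)) | (F | A) = a + b − a·b on (0.8659, 0.6694) = 0.9557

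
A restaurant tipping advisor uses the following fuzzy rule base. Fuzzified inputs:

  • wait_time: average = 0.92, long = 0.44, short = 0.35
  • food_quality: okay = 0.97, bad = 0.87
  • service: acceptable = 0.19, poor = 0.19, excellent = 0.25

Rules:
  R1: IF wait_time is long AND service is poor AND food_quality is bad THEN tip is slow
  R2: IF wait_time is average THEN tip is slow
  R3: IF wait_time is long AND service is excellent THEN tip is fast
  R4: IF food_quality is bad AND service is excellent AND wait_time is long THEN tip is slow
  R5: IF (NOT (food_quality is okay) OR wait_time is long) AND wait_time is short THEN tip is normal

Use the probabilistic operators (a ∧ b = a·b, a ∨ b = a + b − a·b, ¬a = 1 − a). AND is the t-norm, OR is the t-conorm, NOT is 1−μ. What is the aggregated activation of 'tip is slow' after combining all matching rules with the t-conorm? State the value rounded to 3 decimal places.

0.933

R1: long=0.44, poor=0.19, bad=0.87; AND[a·b] → w = 0.0727
R2: average=0.92 → w = 0.9200
R3: long=0.44, excellent=0.25; AND[a·b] → w = 0.1100
R4: bad=0.87, excellent=0.25, long=0.44; AND[a·b] → w = 0.0957
R5: (¬okay=1−0.97=0.03 OR long=0.44) = 0.4568; AND[a·b] with short=0.35 → w = 0.1599
Rules with consequent 'slow': {R1, R2, R4} → strengths 0.0727, 0.9200, 0.0957
Aggregate via t-conorm [a + b − a·b]: 0.9329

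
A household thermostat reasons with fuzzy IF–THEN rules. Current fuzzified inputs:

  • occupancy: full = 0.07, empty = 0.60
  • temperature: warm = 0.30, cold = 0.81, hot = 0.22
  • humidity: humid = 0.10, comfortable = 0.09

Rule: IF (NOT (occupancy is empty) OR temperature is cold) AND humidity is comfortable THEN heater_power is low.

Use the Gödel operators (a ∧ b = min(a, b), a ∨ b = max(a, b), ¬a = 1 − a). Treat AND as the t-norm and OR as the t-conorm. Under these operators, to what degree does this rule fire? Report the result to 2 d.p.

0.09

firing strength: (¬empty=1−0.60=0.40 OR cold=0.81) = 0.81; AND[min(a, b)] with comfortable=0.09 → w = 0.09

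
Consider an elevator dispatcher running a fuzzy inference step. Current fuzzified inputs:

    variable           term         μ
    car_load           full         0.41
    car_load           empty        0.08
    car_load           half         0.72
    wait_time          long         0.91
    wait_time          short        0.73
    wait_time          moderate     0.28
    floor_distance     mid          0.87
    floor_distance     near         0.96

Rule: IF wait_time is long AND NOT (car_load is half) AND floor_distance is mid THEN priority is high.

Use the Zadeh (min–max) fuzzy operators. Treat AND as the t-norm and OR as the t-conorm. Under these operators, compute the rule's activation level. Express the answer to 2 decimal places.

firing strength: long=0.91, ¬half=1−0.72=0.28, mid=0.87; AND[min(a, b)] → w = 0.28

0.28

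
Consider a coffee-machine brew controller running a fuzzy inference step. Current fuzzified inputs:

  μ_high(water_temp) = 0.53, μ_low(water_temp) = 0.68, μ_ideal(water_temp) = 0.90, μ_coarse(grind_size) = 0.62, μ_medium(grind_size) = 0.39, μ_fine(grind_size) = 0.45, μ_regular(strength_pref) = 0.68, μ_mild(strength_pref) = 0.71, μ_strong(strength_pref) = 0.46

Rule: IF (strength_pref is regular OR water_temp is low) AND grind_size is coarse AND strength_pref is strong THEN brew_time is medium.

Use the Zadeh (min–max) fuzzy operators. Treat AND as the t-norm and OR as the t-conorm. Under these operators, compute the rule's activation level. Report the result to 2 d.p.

firing strength: (regular=0.68 OR low=0.68) = 0.68; AND[min(a, b)] with coarse=0.62, strong=0.46 → w = 0.46

0.46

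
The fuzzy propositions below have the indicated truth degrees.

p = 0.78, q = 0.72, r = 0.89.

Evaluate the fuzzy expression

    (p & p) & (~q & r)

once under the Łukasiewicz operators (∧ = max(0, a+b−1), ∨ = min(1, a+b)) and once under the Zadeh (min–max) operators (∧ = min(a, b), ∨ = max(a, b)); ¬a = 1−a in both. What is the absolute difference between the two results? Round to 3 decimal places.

0.280

Under Łukasiewicz:
  p & p = max(0, a+b−1) on (0.78, 0.78) = 0.56
  ~q = 1 − 0.72 = 0.28
  ~q & r = max(0, a+b−1) on (0.28, 0.89) = 0.17
  (p & p) & (~q & r) = max(0, a+b−1) on (0.56, 0.17) = 0.00
  → value = 0.0000
Under Zadeh (min–max):
  p & p = min(a, b) on (0.78, 0.78) = 0.78
  ~q = 1 − 0.72 = 0.28
  ~q & r = min(a, b) on (0.28, 0.89) = 0.28
  (p & p) & (~q & r) = min(a, b) on (0.78, 0.28) = 0.28
  → value = 0.2800
|0.0000 − 0.2800| = 0.280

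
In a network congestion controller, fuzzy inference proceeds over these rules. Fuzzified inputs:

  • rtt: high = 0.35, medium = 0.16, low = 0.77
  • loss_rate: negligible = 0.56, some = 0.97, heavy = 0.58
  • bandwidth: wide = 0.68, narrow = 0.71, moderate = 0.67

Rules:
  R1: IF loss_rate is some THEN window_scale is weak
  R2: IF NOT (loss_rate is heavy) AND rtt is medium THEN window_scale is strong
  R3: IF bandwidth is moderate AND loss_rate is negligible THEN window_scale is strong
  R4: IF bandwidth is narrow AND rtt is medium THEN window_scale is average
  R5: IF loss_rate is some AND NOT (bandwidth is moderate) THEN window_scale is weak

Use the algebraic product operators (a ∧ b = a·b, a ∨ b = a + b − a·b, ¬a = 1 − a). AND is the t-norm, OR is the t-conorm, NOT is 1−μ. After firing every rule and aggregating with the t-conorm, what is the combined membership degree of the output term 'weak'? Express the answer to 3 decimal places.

R1: some=0.97 → w = 0.9700
R2: ¬heavy=1−0.58=0.42, medium=0.16; AND[a·b] → w = 0.0672
R3: moderate=0.67, negligible=0.56; AND[a·b] → w = 0.3752
R4: narrow=0.71, medium=0.16; AND[a·b] → w = 0.1136
R5: some=0.97, ¬moderate=1−0.67=0.33; AND[a·b] → w = 0.3201
Rules with consequent 'weak': {R1, R5} → strengths 0.9700, 0.3201
Aggregate via t-conorm [a + b − a·b]: 0.9796

0.980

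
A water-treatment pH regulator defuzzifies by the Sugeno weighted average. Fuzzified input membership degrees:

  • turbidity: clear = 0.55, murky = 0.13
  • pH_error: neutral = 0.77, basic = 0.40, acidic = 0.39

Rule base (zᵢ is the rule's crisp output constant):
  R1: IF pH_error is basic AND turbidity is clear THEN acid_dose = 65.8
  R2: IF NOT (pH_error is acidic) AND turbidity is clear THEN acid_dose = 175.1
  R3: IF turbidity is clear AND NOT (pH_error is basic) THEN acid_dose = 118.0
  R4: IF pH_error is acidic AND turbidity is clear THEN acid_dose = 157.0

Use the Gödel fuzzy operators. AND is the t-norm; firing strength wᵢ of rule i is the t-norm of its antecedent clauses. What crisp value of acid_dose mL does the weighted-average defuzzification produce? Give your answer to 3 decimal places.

131.616

R1 (z=65.8): basic=0.40, clear=0.55; AND[min(a, b)] → w = 0.40
R2 (z=175.1): ¬acidic=1−0.39=0.61, clear=0.55; AND[min(a, b)] → w = 0.55
R3 (z=118.0): clear=0.55, ¬basic=1−0.40=0.60; AND[min(a, b)] → w = 0.55
R4 (z=157.0): acidic=0.39, clear=0.55; AND[min(a, b)] → w = 0.39
Weighted average = (0.40·65.8 + 0.55·175.1 + 0.55·118.0 + 0.39·157.0) / (0.40 + 0.55 + 0.55 + 0.39)
  = 248.7550 / 1.8900 = 131.616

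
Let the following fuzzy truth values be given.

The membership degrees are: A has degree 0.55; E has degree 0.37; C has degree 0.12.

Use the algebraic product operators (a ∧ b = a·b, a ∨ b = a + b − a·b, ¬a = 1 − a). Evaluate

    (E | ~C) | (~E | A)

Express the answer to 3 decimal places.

0.987

~C = 1 − 0.1200 = 0.8800
E | ~C = a + b − a·b on (0.3700, 0.8800) = 0.9244
~E = 1 − 0.3700 = 0.6300
~E | A = a + b − a·b on (0.6300, 0.5500) = 0.8335
(E | ~C) | (~E | A) = a + b − a·b on (0.9244, 0.8335) = 0.9874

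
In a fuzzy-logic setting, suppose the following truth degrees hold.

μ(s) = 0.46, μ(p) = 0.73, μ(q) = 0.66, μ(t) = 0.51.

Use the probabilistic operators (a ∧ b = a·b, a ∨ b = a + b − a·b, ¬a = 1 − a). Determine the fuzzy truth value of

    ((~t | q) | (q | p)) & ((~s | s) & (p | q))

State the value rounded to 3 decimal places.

~t = 1 − 0.5100 = 0.4900
~t | q = a + b − a·b on (0.4900, 0.6600) = 0.8266
q | p = a + b − a·b on (0.6600, 0.7300) = 0.9082
(~t | q) | (q | p) = a + b − a·b on (0.8266, 0.9082) = 0.9841
~s = 1 − 0.4600 = 0.5400
~s | s = a + b − a·b on (0.5400, 0.4600) = 0.7516
p | q = a + b − a·b on (0.7300, 0.6600) = 0.9082
(~s | s) & (p | q) = a·b on (0.7516, 0.9082) = 0.6826
((~t | q) | (q | p)) & ((~s | s) & (p | q)) = a·b on (0.9841, 0.6826) = 0.6717

0.672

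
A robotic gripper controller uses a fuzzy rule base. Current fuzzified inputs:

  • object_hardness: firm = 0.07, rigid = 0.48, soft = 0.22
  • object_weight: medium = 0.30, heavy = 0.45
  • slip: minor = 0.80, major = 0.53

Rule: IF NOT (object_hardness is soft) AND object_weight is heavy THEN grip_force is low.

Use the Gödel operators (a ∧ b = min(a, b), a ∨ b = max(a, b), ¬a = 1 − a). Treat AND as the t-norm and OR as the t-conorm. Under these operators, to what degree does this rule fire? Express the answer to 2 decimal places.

0.45

firing strength: ¬soft=1−0.22=0.78, heavy=0.45; AND[min(a, b)] → w = 0.45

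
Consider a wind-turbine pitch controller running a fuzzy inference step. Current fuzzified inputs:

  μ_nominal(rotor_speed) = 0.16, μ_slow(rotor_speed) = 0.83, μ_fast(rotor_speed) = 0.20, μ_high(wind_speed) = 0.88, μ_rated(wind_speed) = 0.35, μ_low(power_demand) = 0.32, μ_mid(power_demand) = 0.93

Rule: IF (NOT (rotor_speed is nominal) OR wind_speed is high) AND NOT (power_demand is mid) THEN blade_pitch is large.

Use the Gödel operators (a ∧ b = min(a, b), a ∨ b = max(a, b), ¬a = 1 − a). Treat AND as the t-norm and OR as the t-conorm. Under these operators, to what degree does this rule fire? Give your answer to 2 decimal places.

0.07

firing strength: (¬nominal=1−0.16=0.84 OR high=0.88) = 0.88; AND[min(a, b)] with ¬mid=1−0.93=0.07 → w = 0.07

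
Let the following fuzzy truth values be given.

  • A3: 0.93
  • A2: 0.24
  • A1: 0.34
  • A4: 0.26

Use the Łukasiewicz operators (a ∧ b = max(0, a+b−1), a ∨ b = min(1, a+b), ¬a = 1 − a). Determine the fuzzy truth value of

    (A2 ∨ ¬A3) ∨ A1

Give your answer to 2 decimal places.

0.65

¬A3 = 1 − 0.93 = 0.07
A2 ∨ ¬A3 = min(1, a+b) on (0.24, 0.07) = 0.31
(A2 ∨ ¬A3) ∨ A1 = min(1, a+b) on (0.31, 0.34) = 0.65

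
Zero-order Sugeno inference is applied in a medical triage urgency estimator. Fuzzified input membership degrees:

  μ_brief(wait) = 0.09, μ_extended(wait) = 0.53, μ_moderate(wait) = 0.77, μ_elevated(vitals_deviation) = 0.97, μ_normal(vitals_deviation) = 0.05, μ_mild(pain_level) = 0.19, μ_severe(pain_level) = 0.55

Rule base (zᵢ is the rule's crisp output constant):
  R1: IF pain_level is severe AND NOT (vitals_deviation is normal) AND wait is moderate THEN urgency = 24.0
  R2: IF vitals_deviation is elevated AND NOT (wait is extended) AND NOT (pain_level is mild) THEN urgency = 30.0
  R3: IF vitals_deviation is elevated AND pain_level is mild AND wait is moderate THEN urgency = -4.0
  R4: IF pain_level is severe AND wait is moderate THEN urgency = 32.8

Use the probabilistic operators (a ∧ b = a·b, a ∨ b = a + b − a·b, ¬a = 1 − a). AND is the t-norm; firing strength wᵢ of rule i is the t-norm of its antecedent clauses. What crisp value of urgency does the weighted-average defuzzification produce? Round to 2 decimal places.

R1 (z=24.0): severe=0.55, ¬normal=1−0.05=0.95, moderate=0.77; AND[a·b] → w = 0.4023
R2 (z=30.0): elevated=0.97, ¬extended=1−0.53=0.47, ¬mild=1−0.19=0.81; AND[a·b] → w = 0.3693
R3 (z=-4.0): elevated=0.97, mild=0.19, moderate=0.77; AND[a·b] → w = 0.1419
R4 (z=32.8): severe=0.55, moderate=0.77; AND[a·b] → w = 0.4235
Weighted average = (0.4023·24.0 + 0.3693·30.0 + 0.1419·-4.0 + 0.4235·32.8) / (0.4023 + 0.3693 + 0.1419 + 0.4235)
  = 34.0573 / 1.3370 = 25.47

25.47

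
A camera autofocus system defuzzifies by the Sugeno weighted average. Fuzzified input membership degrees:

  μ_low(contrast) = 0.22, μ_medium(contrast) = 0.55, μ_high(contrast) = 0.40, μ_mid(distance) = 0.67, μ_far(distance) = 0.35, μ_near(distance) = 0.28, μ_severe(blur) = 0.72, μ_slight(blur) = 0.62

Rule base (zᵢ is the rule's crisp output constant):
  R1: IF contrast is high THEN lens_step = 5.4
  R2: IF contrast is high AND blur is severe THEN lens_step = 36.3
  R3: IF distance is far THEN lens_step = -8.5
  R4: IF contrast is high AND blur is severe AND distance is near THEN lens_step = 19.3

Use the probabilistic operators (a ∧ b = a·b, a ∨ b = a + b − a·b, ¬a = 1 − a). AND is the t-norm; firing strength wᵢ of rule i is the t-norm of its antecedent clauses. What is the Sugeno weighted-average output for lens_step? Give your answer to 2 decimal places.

R1 (z=5.4): high=0.40 → w = 0.4000
R2 (z=36.3): high=0.40, severe=0.72; AND[a·b] → w = 0.2880
R3 (z=-8.5): far=0.35 → w = 0.3500
R4 (z=19.3): high=0.40, severe=0.72, near=0.28; AND[a·b] → w = 0.0806
Weighted average = (0.4000·5.4 + 0.2880·36.3 + 0.3500·-8.5 + 0.0806·19.3) / (0.4000 + 0.2880 + 0.3500 + 0.0806)
  = 11.1958 / 1.1186 = 10.01

10.01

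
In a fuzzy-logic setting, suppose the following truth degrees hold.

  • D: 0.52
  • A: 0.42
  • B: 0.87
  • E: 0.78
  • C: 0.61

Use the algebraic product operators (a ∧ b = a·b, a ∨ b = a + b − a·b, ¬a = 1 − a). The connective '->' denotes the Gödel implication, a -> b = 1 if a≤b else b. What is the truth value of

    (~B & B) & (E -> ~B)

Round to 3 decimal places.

0.015

~B = 1 − 0.8700 = 0.1300
~B & B = a·b on (0.1300, 0.8700) = 0.1131
~B = 1 − 0.8700 = 0.1300
E -> ~B  [Gödel: 1 if a≤b else b] with a=0.7800, b=0.1300 → 0.1300
(~B & B) & (E -> ~B) = a·b on (0.1131, 0.1300) = 0.0147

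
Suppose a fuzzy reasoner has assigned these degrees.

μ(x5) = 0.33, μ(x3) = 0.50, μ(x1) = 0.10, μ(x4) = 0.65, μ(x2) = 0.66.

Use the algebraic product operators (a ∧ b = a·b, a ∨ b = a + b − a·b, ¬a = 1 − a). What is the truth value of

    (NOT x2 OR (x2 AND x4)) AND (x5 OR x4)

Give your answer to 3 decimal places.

0.477

NOT x2 = 1 − 0.6600 = 0.3400
x2 AND x4 = a·b on (0.6600, 0.6500) = 0.4290
NOT x2 OR (x2 AND x4) = a + b − a·b on (0.3400, 0.4290) = 0.6231
x5 OR x4 = a + b − a·b on (0.3300, 0.6500) = 0.7655
(NOT x2 OR (x2 AND x4)) AND (x5 OR x4) = a·b on (0.6231, 0.7655) = 0.4770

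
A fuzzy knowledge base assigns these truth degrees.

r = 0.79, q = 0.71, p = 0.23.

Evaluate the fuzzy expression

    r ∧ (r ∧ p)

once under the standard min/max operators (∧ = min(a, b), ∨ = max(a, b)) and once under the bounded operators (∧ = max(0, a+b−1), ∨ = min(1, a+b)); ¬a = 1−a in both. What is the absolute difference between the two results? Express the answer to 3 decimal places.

Under standard min/max:
  r ∧ p = min(a, b) on (0.79, 0.23) = 0.23
  r ∧ (r ∧ p) = min(a, b) on (0.79, 0.23) = 0.23
  → value = 0.2300
Under bounded:
  r ∧ p = max(0, a+b−1) on (0.79, 0.23) = 0.02
  r ∧ (r ∧ p) = max(0, a+b−1) on (0.79, 0.02) = 0.00
  → value = 0.0000
|0.2300 − 0.0000| = 0.230

0.230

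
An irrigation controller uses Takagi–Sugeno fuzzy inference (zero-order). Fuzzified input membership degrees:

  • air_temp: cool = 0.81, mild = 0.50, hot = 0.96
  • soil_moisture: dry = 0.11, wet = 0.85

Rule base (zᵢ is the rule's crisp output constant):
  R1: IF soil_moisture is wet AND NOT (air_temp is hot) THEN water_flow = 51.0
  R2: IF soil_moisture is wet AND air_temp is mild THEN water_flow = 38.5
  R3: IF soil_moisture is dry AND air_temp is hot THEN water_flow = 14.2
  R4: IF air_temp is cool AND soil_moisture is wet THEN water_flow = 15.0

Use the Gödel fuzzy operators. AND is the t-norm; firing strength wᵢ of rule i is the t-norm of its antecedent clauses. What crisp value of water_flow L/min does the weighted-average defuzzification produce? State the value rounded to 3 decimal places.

23.974

R1 (z=51.0): wet=0.85, ¬hot=1−0.96=0.04; AND[min(a, b)] → w = 0.04
R2 (z=38.5): wet=0.85, mild=0.50; AND[min(a, b)] → w = 0.50
R3 (z=14.2): dry=0.11, hot=0.96; AND[min(a, b)] → w = 0.11
R4 (z=15.0): cool=0.81, wet=0.85; AND[min(a, b)] → w = 0.81
Weighted average = (0.04·51.0 + 0.50·38.5 + 0.11·14.2 + 0.81·15.0) / (0.04 + 0.50 + 0.11 + 0.81)
  = 35.0020 / 1.4600 = 23.974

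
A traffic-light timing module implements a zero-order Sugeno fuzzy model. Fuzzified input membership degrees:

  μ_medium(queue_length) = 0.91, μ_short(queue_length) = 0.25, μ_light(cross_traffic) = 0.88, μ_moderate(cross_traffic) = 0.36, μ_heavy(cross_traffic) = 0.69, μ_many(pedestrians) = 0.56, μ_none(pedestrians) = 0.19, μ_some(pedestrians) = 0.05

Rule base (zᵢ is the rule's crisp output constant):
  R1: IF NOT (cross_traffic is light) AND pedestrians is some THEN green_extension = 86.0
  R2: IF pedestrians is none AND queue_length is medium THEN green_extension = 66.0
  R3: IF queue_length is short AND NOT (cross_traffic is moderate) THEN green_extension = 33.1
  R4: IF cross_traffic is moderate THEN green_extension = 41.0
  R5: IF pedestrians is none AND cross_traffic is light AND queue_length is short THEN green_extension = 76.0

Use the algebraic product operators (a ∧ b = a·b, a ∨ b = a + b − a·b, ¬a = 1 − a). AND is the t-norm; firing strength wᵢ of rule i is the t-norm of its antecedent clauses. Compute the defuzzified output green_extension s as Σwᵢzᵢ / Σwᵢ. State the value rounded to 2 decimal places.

47.47

R1 (z=86.0): ¬light=1−0.88=0.12, some=0.05; AND[a·b] → w = 0.0060
R2 (z=66.0): none=0.19, medium=0.91; AND[a·b] → w = 0.1729
R3 (z=33.1): short=0.25, ¬moderate=1−0.36=0.64; AND[a·b] → w = 0.1600
R4 (z=41.0): moderate=0.36 → w = 0.3600
R5 (z=76.0): none=0.19, light=0.88, short=0.25; AND[a·b] → w = 0.0418
Weighted average = (0.0060·86.0 + 0.1729·66.0 + 0.1600·33.1 + 0.3600·41.0 + 0.0418·76.0) / (0.0060 + 0.1729 + 0.1600 + 0.3600 + 0.0418)
  = 35.1602 / 0.7407 = 47.47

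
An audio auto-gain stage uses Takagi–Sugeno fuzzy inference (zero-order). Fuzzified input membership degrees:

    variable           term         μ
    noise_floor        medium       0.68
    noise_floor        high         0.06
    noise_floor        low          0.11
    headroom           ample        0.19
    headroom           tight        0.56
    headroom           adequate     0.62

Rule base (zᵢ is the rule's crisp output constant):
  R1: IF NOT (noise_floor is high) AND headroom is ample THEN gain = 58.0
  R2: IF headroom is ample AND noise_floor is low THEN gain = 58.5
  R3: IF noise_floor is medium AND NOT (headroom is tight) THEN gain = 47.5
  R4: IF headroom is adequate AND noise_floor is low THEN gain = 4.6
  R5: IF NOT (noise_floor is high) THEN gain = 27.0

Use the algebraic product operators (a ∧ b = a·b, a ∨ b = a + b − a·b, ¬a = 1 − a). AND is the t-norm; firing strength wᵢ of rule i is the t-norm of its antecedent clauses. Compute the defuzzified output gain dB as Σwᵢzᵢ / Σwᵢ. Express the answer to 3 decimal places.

R1 (z=58.0): ¬high=1−0.06=0.94, ample=0.19; AND[a·b] → w = 0.1786
R2 (z=58.5): ample=0.19, low=0.11; AND[a·b] → w = 0.0209
R3 (z=47.5): medium=0.68, ¬tight=1−0.56=0.44; AND[a·b] → w = 0.2992
R4 (z=4.6): adequate=0.62, low=0.11; AND[a·b] → w = 0.0682
R5 (z=27.0): ¬high=1−0.06=0.94 → w = 0.9400
Weighted average = (0.1786·58.0 + 0.0209·58.5 + 0.2992·47.5 + 0.0682·4.6 + 0.9400·27.0) / (0.1786 + 0.0209 + 0.2992 + 0.0682 + 0.9400)
  = 51.4872 / 1.5069 = 34.168

34.168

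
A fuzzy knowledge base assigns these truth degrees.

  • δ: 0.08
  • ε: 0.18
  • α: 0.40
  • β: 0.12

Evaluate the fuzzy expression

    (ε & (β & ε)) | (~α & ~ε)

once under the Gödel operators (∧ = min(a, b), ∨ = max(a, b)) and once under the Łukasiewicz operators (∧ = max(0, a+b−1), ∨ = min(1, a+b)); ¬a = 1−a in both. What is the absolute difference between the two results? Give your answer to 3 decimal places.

0.180

Under Gödel:
  β & ε = min(a, b) on (0.12, 0.18) = 0.12
  ε & (β & ε) = min(a, b) on (0.18, 0.12) = 0.12
  ~α = 1 − 0.40 = 0.60
  ~ε = 1 − 0.18 = 0.82
  ~α & ~ε = min(a, b) on (0.60, 0.82) = 0.60
  (ε & (β & ε)) | (~α & ~ε) = max(a, b) on (0.12, 0.60) = 0.60
  → value = 0.6000
Under Łukasiewicz:
  β & ε = max(0, a+b−1) on (0.12, 0.18) = 0.00
  ε & (β & ε) = max(0, a+b−1) on (0.18, 0.00) = 0.00
  ~α = 1 − 0.40 = 0.60
  ~ε = 1 − 0.18 = 0.82
  ~α & ~ε = max(0, a+b−1) on (0.60, 0.82) = 0.42
  (ε & (β & ε)) | (~α & ~ε) = min(1, a+b) on (0.00, 0.42) = 0.42
  → value = 0.4200
|0.6000 − 0.4200| = 0.180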